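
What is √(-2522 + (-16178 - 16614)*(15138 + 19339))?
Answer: I*√1130572306 ≈ 33624.0*I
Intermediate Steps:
√(-2522 + (-16178 - 16614)*(15138 + 19339)) = √(-2522 - 32792*34477) = √(-2522 - 1130569784) = √(-1130572306) = I*√1130572306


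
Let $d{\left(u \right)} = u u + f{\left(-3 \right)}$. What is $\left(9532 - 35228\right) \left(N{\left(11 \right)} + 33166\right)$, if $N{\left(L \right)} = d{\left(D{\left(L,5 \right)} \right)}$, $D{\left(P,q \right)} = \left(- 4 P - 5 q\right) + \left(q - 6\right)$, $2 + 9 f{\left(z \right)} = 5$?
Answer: $- \frac{2934457504}{3} \approx -9.7815 \cdot 10^{8}$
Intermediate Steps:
$f{\left(z \right)} = \frac{1}{3}$ ($f{\left(z \right)} = - \frac{2}{9} + \frac{1}{9} \cdot 5 = - \frac{2}{9} + \frac{5}{9} = \frac{1}{3}$)
$D{\left(P,q \right)} = -6 - 4 P - 4 q$ ($D{\left(P,q \right)} = \left(- 5 q - 4 P\right) + \left(q - 6\right) = \left(- 5 q - 4 P\right) + \left(-6 + q\right) = -6 - 4 P - 4 q$)
$d{\left(u \right)} = \frac{1}{3} + u^{2}$ ($d{\left(u \right)} = u u + \frac{1}{3} = u^{2} + \frac{1}{3} = \frac{1}{3} + u^{2}$)
$N{\left(L \right)} = \frac{1}{3} + \left(-26 - 4 L\right)^{2}$ ($N{\left(L \right)} = \frac{1}{3} + \left(-6 - 4 L - 20\right)^{2} = \frac{1}{3} + \left(-26 - 4 L\right)^{2}$)
$\left(9532 - 35228\right) \left(N{\left(11 \right)} + 33166\right) = \left(9532 - 35228\right) \left(\left(\frac{1}{3} + 4 \left(13 + 2 \cdot 11\right)^{2}\right) + 33166\right) = - 25696 \left(\left(\frac{1}{3} + 4 \left(13 + 22\right)^{2}\right) + 33166\right) = - 25696 \left(\left(\frac{1}{3} + 4 \cdot 35^{2}\right) + 33166\right) = - 25696 \left(\left(\frac{1}{3} + 4 \cdot 1225\right) + 33166\right) = - 25696 \left(\left(\frac{1}{3} + 4900\right) + 33166\right) = - 25696 \left(\frac{14701}{3} + 33166\right) = \left(-25696\right) \frac{114199}{3} = - \frac{2934457504}{3}$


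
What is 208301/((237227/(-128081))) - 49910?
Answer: -38519399951/237227 ≈ -1.6237e+5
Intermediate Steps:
208301/((237227/(-128081))) - 49910 = 208301/((237227*(-1/128081))) - 49910 = 208301/(-237227/128081) - 49910 = 208301*(-128081/237227) - 49910 = -26679400381/237227 - 49910 = -38519399951/237227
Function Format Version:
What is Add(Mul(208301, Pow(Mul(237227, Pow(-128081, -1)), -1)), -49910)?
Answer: Rational(-38519399951, 237227) ≈ -1.6237e+5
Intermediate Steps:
Add(Mul(208301, Pow(Mul(237227, Pow(-128081, -1)), -1)), -49910) = Add(Mul(208301, Pow(Mul(237227, Rational(-1, 128081)), -1)), -49910) = Add(Mul(208301, Pow(Rational(-237227, 128081), -1)), -49910) = Add(Mul(208301, Rational(-128081, 237227)), -49910) = Add(Rational(-26679400381, 237227), -49910) = Rational(-38519399951, 237227)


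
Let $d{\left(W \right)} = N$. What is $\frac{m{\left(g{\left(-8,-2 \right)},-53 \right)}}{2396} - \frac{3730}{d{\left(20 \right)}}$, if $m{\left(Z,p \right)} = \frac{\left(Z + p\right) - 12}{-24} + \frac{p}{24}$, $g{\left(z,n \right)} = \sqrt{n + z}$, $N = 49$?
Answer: $- \frac{17874111}{234808} - \frac{i \sqrt{10}}{57504} \approx -76.122 - 5.4992 \cdot 10^{-5} i$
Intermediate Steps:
$d{\left(W \right)} = 49$
$m{\left(Z,p \right)} = \frac{1}{2} - \frac{Z}{24}$ ($m{\left(Z,p \right)} = \left(-12 + Z + p\right) \left(- \frac{1}{24}\right) + p \frac{1}{24} = \left(\frac{1}{2} - \frac{Z}{24} - \frac{p}{24}\right) + \frac{p}{24} = \frac{1}{2} - \frac{Z}{24}$)
$\frac{m{\left(g{\left(-8,-2 \right)},-53 \right)}}{2396} - \frac{3730}{d{\left(20 \right)}} = \frac{\frac{1}{2} - \frac{\sqrt{-2 - 8}}{24}}{2396} - \frac{3730}{49} = \left(\frac{1}{2} - \frac{\sqrt{-10}}{24}\right) \frac{1}{2396} - \frac{3730}{49} = \left(\frac{1}{2} - \frac{i \sqrt{10}}{24}\right) \frac{1}{2396} - \frac{3730}{49} = \left(\frac{1}{4792} - \frac{i \sqrt{10}}{57504}\right) - \frac{3730}{49} = - \frac{17874111}{234808} - \frac{i \sqrt{10}}{57504}$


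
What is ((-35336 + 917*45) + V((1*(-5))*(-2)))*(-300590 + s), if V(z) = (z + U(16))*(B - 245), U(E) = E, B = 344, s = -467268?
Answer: -6529096574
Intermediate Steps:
V(z) = 1584 + 99*z (V(z) = (z + 16)*(344 - 245) = (16 + z)*99 = 1584 + 99*z)
((-35336 + 917*45) + V((1*(-5))*(-2)))*(-300590 + s) = ((-35336 + 917*45) + (1584 + 99*((1*(-5))*(-2))))*(-300590 - 467268) = ((-35336 + 41265) + (1584 + 99*(-5*(-2))))*(-767858) = (5929 + (1584 + 99*10))*(-767858) = (5929 + (1584 + 990))*(-767858) = (5929 + 2574)*(-767858) = 8503*(-767858) = -6529096574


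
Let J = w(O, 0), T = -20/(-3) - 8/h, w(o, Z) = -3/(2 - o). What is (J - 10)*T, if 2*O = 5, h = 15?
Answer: -368/15 ≈ -24.533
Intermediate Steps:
O = 5/2 (O = (½)*5 = 5/2 ≈ 2.5000)
T = 92/15 (T = -20/(-3) - 8/15 = -20*(-⅓) - 8*1/15 = 20/3 - 8/15 = 92/15 ≈ 6.1333)
J = 6 (J = 3/(-2 + 5/2) = 3/(½) = 3*2 = 6)
(J - 10)*T = (6 - 10)*(92/15) = -4*92/15 = -368/15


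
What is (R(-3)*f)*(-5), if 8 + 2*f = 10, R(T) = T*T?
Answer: -45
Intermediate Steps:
R(T) = T²
f = 1 (f = -4 + (½)*10 = -4 + 5 = 1)
(R(-3)*f)*(-5) = ((-3)²*1)*(-5) = (9*1)*(-5) = 9*(-5) = -45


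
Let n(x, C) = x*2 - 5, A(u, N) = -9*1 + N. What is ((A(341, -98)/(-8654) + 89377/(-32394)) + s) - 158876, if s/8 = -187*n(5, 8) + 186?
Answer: -11554870492292/70084419 ≈ -1.6487e+5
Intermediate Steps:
A(u, N) = -9 + N
n(x, C) = -5 + 2*x (n(x, C) = 2*x - 5 = -5 + 2*x)
s = -5992 (s = 8*(-187*(-5 + 2*5) + 186) = 8*(-187*(-5 + 10) + 186) = 8*(-187*5 + 186) = 8*(-935 + 186) = 8*(-749) = -5992)
((A(341, -98)/(-8654) + 89377/(-32394)) + s) - 158876 = (((-9 - 98)/(-8654) + 89377/(-32394)) - 5992) - 158876 = ((-107*(-1/8654) + 89377*(-1/32394)) - 5992) - 158876 = ((107/8654 - 89377/32394) - 5992) - 158876 = (-192500600/70084419 - 5992) - 158876 = -420138339248/70084419 - 158876 = -11554870492292/70084419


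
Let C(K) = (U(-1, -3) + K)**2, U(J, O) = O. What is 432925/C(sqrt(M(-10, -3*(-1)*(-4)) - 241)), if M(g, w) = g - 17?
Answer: 432925/(3 - 2*I*sqrt(67))**2 ≈ -1461.3 + 554.21*I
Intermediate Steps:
M(g, w) = -17 + g
C(K) = (-3 + K)**2
432925/C(sqrt(M(-10, -3*(-1)*(-4)) - 241)) = 432925/((-3 + sqrt((-17 - 10) - 241))**2) = 432925/((-3 + sqrt(-27 - 241))**2) = 432925/((-3 + sqrt(-268))**2) = 432925/((-3 + 2*I*sqrt(67))**2) = 432925/(-3 + 2*I*sqrt(67))**2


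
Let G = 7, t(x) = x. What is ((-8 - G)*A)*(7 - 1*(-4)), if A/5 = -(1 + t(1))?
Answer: 1650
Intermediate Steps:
A = -10 (A = 5*(-(1 + 1)) = 5*(-1*2) = 5*(-2) = -10)
((-8 - G)*A)*(7 - 1*(-4)) = ((-8 - 1*7)*(-10))*(7 - 1*(-4)) = ((-8 - 7)*(-10))*(7 + 4) = -15*(-10)*11 = 150*11 = 1650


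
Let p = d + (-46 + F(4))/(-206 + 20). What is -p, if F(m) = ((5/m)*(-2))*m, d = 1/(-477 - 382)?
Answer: -23959/79887 ≈ -0.29991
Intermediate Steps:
d = -1/859 (d = 1/(-859) = -1/859 ≈ -0.0011641)
F(m) = -10 (F(m) = (-10/m)*m = -10)
p = 23959/79887 (p = -1/859 + (-46 - 10)/(-206 + 20) = -1/859 - 56/(-186) = -1/859 - 56*(-1/186) = -1/859 + 28/93 = 23959/79887 ≈ 0.29991)
-p = -1*23959/79887 = -23959/79887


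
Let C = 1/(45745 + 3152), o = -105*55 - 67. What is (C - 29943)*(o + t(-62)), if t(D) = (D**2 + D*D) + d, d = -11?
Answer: -2686665466450/48897 ≈ -5.4945e+7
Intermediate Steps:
o = -5842 (o = -5775 - 67 = -5842)
t(D) = -11 + 2*D**2 (t(D) = (D**2 + D*D) - 11 = (D**2 + D**2) - 11 = 2*D**2 - 11 = -11 + 2*D**2)
C = 1/48897 ≈ 2.0451e-5
(C - 29943)*(o + t(-62)) = (1/48897 - 29943)*(-5842 + (-11 + 2*(-62)**2)) = -1464122870*(-5842 + (-11 + 2*3844))/48897 = -1464122870*(-5842 + (-11 + 7688))/48897 = -1464122870*(-5842 + 7677)/48897 = -1464122870/48897*1835 = -2686665466450/48897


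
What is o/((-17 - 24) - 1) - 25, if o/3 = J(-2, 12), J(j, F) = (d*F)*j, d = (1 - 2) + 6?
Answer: -115/7 ≈ -16.429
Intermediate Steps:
d = 5 (d = -1 + 6 = 5)
J(j, F) = 5*F*j (J(j, F) = (5*F)*j = 5*F*j)
o = -360 (o = 3*(5*12*(-2)) = 3*(-120) = -360)
o/((-17 - 24) - 1) - 25 = -360/((-17 - 24) - 1) - 25 = -360/(-41 - 1) - 25 = -360/(-42) - 25 = -360*(-1/42) - 25 = 60/7 - 25 = -115/7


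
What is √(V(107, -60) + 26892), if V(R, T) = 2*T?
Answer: 2*√6693 ≈ 163.62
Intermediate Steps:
√(V(107, -60) + 26892) = √(2*(-60) + 26892) = √(-120 + 26892) = √26772 = 2*√6693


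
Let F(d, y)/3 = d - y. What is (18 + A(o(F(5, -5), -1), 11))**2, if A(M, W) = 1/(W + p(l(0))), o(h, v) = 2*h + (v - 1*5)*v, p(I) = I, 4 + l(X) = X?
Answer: 16129/49 ≈ 329.16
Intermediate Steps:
l(X) = -4 + X
F(d, y) = -3*y + 3*d (F(d, y) = 3*(d - y) = -3*y + 3*d)
o(h, v) = 2*h + v*(-5 + v) (o(h, v) = 2*h + (v - 5)*v = 2*h + (-5 + v)*v = 2*h + v*(-5 + v))
A(M, W) = 1/(-4 + W) (A(M, W) = 1/(W + (-4 + 0)) = 1/(W - 4) = 1/(-4 + W))
(18 + A(o(F(5, -5), -1), 11))**2 = (18 + 1/(-4 + 11))**2 = (18 + 1/7)**2 = (127/7)**2 = 16129/49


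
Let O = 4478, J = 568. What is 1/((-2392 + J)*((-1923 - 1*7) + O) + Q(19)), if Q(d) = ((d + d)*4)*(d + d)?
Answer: -1/4641776 ≈ -2.1543e-7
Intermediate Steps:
Q(d) = 16*d**2 (Q(d) = ((2*d)*4)*(2*d) = (8*d)*(2*d) = 16*d**2)
1/((-2392 + J)*((-1923 - 1*7) + O) + Q(19)) = 1/((-2392 + 568)*((-1923 - 1*7) + 4478) + 16*19**2) = 1/(-1824*((-1923 - 7) + 4478) + 16*361) = 1/(-1824*(-1930 + 4478) + 5776) = 1/(-1824*2548 + 5776) = 1/(-4647552 + 5776) = 1/(-4641776) = -1/4641776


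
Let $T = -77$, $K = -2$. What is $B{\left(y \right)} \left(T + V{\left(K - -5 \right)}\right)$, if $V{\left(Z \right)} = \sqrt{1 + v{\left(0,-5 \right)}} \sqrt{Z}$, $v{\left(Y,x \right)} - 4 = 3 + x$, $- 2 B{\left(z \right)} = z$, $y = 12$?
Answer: $444$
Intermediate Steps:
$B{\left(z \right)} = - \frac{z}{2}$
$v{\left(Y,x \right)} = 7 + x$ ($v{\left(Y,x \right)} = 4 + \left(3 + x\right) = 7 + x$)
$V{\left(Z \right)} = \sqrt{3} \sqrt{Z}$ ($V{\left(Z \right)} = \sqrt{1 + \left(7 - 5\right)} \sqrt{Z} = \sqrt{1 + 2} \sqrt{Z} = \sqrt{3} \sqrt{Z}$)
$B{\left(y \right)} \left(T + V{\left(K - -5 \right)}\right) = \left(- \frac{1}{2}\right) 12 \left(-77 + \sqrt{3} \sqrt{-2 - -5}\right) = - 6 \left(-77 + \sqrt{3} \sqrt{-2 + 5}\right) = - 6 \left(-77 + \sqrt{3} \sqrt{3}\right) = - 6 \left(-77 + 3\right) = \left(-6\right) \left(-74\right) = 444$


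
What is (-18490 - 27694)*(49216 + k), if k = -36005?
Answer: -610136824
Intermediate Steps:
(-18490 - 27694)*(49216 + k) = (-18490 - 27694)*(49216 - 36005) = -46184*13211 = -610136824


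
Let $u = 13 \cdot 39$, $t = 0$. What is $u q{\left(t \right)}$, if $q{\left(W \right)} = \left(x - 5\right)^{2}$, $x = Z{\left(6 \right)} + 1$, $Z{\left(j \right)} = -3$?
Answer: $24843$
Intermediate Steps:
$u = 507$
$x = -2$ ($x = -3 + 1 = -2$)
$q{\left(W \right)} = 49$ ($q{\left(W \right)} = \left(-2 - 5\right)^{2} = \left(-7\right)^{2} = 49$)
$u q{\left(t \right)} = 507 \cdot 49 = 24843$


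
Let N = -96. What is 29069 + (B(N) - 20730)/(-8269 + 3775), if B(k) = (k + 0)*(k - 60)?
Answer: 3110520/107 ≈ 29070.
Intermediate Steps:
B(k) = k*(-60 + k)
29069 + (B(N) - 20730)/(-8269 + 3775) = 29069 + (-96*(-60 - 96) - 20730)/(-8269 + 3775) = 29069 + (-96*(-156) - 20730)/(-4494) = 29069 + (14976 - 20730)*(-1/4494) = 29069 - 5754*(-1/4494) = 29069 + 137/107 = 3110520/107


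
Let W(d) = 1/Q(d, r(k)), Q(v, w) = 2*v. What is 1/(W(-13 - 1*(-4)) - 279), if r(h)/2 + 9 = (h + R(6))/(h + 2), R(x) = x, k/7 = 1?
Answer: -18/5023 ≈ -0.0035835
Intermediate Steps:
k = 7 (k = 7*1 = 7)
r(h) = -18 + 2*(6 + h)/(2 + h) (r(h) = -18 + 2*((h + 6)/(h + 2)) = -18 + 2*((6 + h)/(2 + h)) = -18 + 2*(6 + h)/(2 + h))
W(d) = 1/(2*d)
1/(W(-13 - 1*(-4)) - 279) = 1/(1/(2*(-13 - 1*(-4))) - 279) = 1/(1/(2*(-13 + 4)) - 279) = 1/((½)/(-9) - 279) = 1/((½)*(-⅑) - 279) = 1/(-1/18 - 279) = 1/(-5023/18) = -18/5023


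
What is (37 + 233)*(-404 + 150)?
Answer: -68580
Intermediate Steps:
(37 + 233)*(-404 + 150) = 270*(-254) = -68580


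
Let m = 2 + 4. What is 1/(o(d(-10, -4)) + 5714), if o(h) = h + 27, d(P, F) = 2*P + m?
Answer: 1/5727 ≈ 0.00017461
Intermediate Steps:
m = 6
d(P, F) = 6 + 2*P (d(P, F) = 2*P + 6 = 6 + 2*P)
o(h) = 27 + h
1/(o(d(-10, -4)) + 5714) = 1/((27 + (6 + 2*(-10))) + 5714) = 1/((27 + (6 - 20)) + 5714) = 1/((27 - 14) + 5714) = 1/(13 + 5714) = 1/5727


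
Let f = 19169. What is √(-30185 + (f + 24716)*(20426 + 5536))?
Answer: √1139312185 ≈ 33754.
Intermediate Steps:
√(-30185 + (f + 24716)*(20426 + 5536)) = √(-30185 + (19169 + 24716)*(20426 + 5536)) = √(-30185 + 43885*25962) = √(-30185 + 1139342370) = √1139312185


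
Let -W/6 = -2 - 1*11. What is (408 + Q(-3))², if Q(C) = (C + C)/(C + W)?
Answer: 103999204/625 ≈ 1.6640e+5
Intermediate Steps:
W = 78 (W = -6*(-2 - 1*11) = -6*(-2 - 11) = -6*(-13) = 78)
Q(C) = 2*C/(78 + C) (Q(C) = (C + C)/(C + 78) = (2*C)/(78 + C) = 2*C/(78 + C))
(408 + Q(-3))² = (408 + 2*(-3)/(78 - 3))² = (408 + 2*(-3)/75)² = (408 + 2*(-3)*(1/75))² = (408 - 2/25)² = (10198/25)² = 103999204/625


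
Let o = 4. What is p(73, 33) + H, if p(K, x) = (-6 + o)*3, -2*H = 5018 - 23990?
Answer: 9480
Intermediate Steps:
H = 9486 (H = -(5018 - 23990)/2 = -½*(-18972) = 9486)
p(K, x) = -6 (p(K, x) = (-6 + 4)*3 = -2*3 = -6)
p(73, 33) + H = -6 + 9486 = 9480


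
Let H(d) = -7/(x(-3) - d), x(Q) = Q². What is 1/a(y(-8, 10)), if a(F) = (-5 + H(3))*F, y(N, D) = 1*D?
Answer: -3/185 ≈ -0.016216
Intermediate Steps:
y(N, D) = D
H(d) = -7/(9 - d) (H(d) = -7/((-3)² - d) = -7/(9 - d))
a(F) = -37*F/6 (a(F) = (-5 + 7/(-9 + 3))*F = (-5 + 7/(-6))*F = (-5 + 7*(-⅙))*F = (-5 - 7/6)*F = -37*F/6)
1/a(y(-8, 10)) = 1/(-37/6*10) = 1/(-185/3) = -3/185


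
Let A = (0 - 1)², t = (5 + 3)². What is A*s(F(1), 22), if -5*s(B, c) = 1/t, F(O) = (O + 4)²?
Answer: -1/320 ≈ -0.0031250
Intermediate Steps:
F(O) = (4 + O)²
t = 64 (t = 8² = 64)
s(B, c) = -1/320 (s(B, c) = -⅕/64 = -⅕*1/64 = -1/320)
A = 1 (A = (-1)² = 1)
A*s(F(1), 22) = 1*(-1/320) = -1/320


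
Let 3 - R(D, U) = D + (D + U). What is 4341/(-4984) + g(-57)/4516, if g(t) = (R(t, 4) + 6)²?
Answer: 12743617/5626936 ≈ 2.2648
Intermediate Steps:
R(D, U) = 3 - U - 2*D (R(D, U) = 3 - (D + (D + U)) = 3 - (U + 2*D) = 3 + (-U - 2*D) = 3 - U - 2*D)
g(t) = (5 - 2*t)² (g(t) = ((3 - 1*4 - 2*t) + 6)² = ((3 - 4 - 2*t) + 6)² = ((-1 - 2*t) + 6)² = (5 - 2*t)²)
4341/(-4984) + g(-57)/4516 = 4341/(-4984) + (-5 + 2*(-57))²/4516 = 4341*(-1/4984) + (-5 - 114)²*(1/4516) = -4341/4984 + (-119)²*(1/4516) = -4341/4984 + 14161*(1/4516) = -4341/4984 + 14161/4516 = 12743617/5626936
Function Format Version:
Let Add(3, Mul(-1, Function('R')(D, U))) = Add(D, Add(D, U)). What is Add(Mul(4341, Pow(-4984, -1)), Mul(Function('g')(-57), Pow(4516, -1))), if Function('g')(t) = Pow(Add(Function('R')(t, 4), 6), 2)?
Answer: Rational(12743617, 5626936) ≈ 2.2648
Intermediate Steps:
Function('R')(D, U) = Add(3, Mul(-1, U), Mul(-2, D)) (Function('R')(D, U) = Add(3, Mul(-1, Add(D, Add(D, U)))) = Add(3, Mul(-1, Add(U, Mul(2, D)))) = Add(3, Add(Mul(-1, U), Mul(-2, D))) = Add(3, Mul(-1, U), Mul(-2, D)))
Function('g')(t) = Pow(Add(5, Mul(-2, t)), 2) (Function('g')(t) = Pow(Add(Add(3, Mul(-1, 4), Mul(-2, t)), 6), 2) = Pow(Add(Add(3, -4, Mul(-2, t)), 6), 2) = Pow(Add(Add(-1, Mul(-2, t)), 6), 2) = Pow(Add(5, Mul(-2, t)), 2))
Add(Mul(4341, Pow(-4984, -1)), Mul(Function('g')(-57), Pow(4516, -1))) = Add(Mul(4341, Pow(-4984, -1)), Mul(Pow(Add(-5, Mul(2, -57)), 2), Pow(4516, -1))) = Add(Mul(4341, Rational(-1, 4984)), Mul(Pow(Add(-5, -114), 2), Rational(1, 4516))) = Add(Rational(-4341, 4984), Mul(Pow(-119, 2), Rational(1, 4516))) = Add(Rational(-4341, 4984), Mul(14161, Rational(1, 4516))) = Add(Rational(-4341, 4984), Rational(14161, 4516)) = Rational(12743617, 5626936)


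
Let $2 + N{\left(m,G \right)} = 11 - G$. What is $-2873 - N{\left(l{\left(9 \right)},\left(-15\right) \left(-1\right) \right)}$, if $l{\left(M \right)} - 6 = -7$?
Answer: $-2867$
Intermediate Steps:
$l{\left(M \right)} = -1$ ($l{\left(M \right)} = 6 - 7 = -1$)
$N{\left(m,G \right)} = 9 - G$ ($N{\left(m,G \right)} = -2 - \left(-11 + G\right) = 9 - G$)
$-2873 - N{\left(l{\left(9 \right)},\left(-15\right) \left(-1\right) \right)} = -2873 - \left(9 - \left(-15\right) \left(-1\right)\right) = -2873 - \left(9 - 15\right) = -2873 - -6 = -2873 + 6 = -2867$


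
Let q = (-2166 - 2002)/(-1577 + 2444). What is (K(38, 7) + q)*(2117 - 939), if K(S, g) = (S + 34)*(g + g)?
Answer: 1024586704/867 ≈ 1.1818e+6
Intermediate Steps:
K(S, g) = 2*g*(34 + S) (K(S, g) = (34 + S)*(2*g) = 2*g*(34 + S))
q = -4168/867 ≈ -4.8074
(K(38, 7) + q)*(2117 - 939) = (2*7*(34 + 38) - 4168/867)*(2117 - 939) = (2*7*72 - 4168/867)*1178 = (1008 - 4168/867)*1178 = (869768/867)*1178 = 1024586704/867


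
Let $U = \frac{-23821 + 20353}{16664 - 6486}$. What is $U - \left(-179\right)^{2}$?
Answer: $- \frac{163058383}{5089} \approx -32041.0$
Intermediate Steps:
$U = - \frac{1734}{5089}$ ($U = - \frac{3468}{10178} = \left(-3468\right) \frac{1}{10178} = - \frac{1734}{5089} \approx -0.34073$)
$U - \left(-179\right)^{2} = - \frac{1734}{5089} - \left(-179\right)^{2} = - \frac{1734}{5089} - 32041 = - \frac{163058383}{5089}$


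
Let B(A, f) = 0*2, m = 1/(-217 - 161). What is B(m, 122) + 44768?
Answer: 44768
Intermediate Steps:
m = -1/378 (m = 1/(-378) = -1/378 ≈ -0.0026455)
B(A, f) = 0
B(m, 122) + 44768 = 0 + 44768 = 44768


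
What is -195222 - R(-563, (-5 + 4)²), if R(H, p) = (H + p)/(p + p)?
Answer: -194941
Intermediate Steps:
R(H, p) = (H + p)/(2*p) (R(H, p) = (H + p)/((2*p)) = (H + p)*(1/(2*p)) = (H + p)/(2*p))
-195222 - R(-563, (-5 + 4)²) = -195222 - (-563 + (-5 + 4)²)/(2*((-5 + 4)²)) = -195222 - (-563 + (-1)²)/(2*((-1)²)) = -195222 - (-563 + 1)/(2*1) = -195222 - (-562)/2 = -195222 - 1*(-281) = -195222 + 281 = -194941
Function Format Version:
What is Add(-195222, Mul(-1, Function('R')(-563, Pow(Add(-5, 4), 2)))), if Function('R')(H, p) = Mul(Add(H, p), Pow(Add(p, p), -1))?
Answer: -194941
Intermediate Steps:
Function('R')(H, p) = Mul(Rational(1, 2), Pow(p, -1), Add(H, p)) (Function('R')(H, p) = Mul(Add(H, p), Pow(Mul(2, p), -1)) = Mul(Add(H, p), Mul(Rational(1, 2), Pow(p, -1))) = Mul(Rational(1, 2), Pow(p, -1), Add(H, p)))
Add(-195222, Mul(-1, Function('R')(-563, Pow(Add(-5, 4), 2)))) = Add(-195222, Mul(-1, Mul(Rational(1, 2), Pow(Pow(Add(-5, 4), 2), -1), Add(-563, Pow(Add(-5, 4), 2))))) = Add(-195222, Mul(-1, Mul(Rational(1, 2), Pow(Pow(-1, 2), -1), Add(-563, Pow(-1, 2))))) = Add(-195222, Mul(-1, Mul(Rational(1, 2), Pow(1, -1), Add(-563, 1)))) = Add(-195222, Mul(-1, Mul(Rational(1, 2), 1, -562))) = Add(-195222, Mul(-1, -281)) = Add(-195222, 281) = -194941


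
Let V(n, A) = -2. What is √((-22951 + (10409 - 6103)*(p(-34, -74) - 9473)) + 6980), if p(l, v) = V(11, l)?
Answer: I*√40815321 ≈ 6388.7*I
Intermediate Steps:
p(l, v) = -2
√((-22951 + (10409 - 6103)*(p(-34, -74) - 9473)) + 6980) = √((-22951 + (10409 - 6103)*(-2 - 9473)) + 6980) = √((-22951 + 4306*(-9475)) + 6980) = √((-22951 - 40799350) + 6980) = √(-40822301 + 6980) = √(-40815321) = I*√40815321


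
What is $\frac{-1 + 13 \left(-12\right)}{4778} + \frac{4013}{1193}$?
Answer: $\frac{18986813}{5700154} \approx 3.3309$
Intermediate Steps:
$\frac{-1 + 13 \left(-12\right)}{4778} + \frac{4013}{1193} = \left(-1 - 156\right) \frac{1}{4778} + 4013 \cdot \frac{1}{1193} = \left(-157\right) \frac{1}{4778} + \frac{4013}{1193} = - \frac{157}{4778} + \frac{4013}{1193} = \frac{18986813}{5700154}$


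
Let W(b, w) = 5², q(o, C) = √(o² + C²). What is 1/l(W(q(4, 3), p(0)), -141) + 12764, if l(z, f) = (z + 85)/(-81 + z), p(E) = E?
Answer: 701992/55 ≈ 12763.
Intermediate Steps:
q(o, C) = √(C² + o²)
W(b, w) = 25
l(z, f) = (85 + z)/(-81 + z)
1/l(W(q(4, 3), p(0)), -141) + 12764 = 1/((85 + 25)/(-81 + 25)) + 12764 = 1/(110/(-56)) + 12764 = 1/(-1/56*110) + 12764 = 1/(-55/28) + 12764 = -28/55 + 12764 = 701992/55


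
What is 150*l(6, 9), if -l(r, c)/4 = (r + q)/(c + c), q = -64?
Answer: 5800/3 ≈ 1933.3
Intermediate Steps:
l(r, c) = -2*(-64 + r)/c (l(r, c) = -4*(r - 64)/(c + c) = -4*(-64 + r)/(2*c) = -4*(-64 + r)*1/(2*c) = -2*(-64 + r)/c)
150*l(6, 9) = 150*(2*(64 - 1*6)/9) = 150*(2*(⅑)*(64 - 6)) = 150*(2*(⅑)*58) = 150*(116/9) = 5800/3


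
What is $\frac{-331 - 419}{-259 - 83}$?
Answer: $\frac{125}{57} \approx 2.193$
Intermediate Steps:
$\frac{-331 - 419}{-259 - 83} = - \frac{750}{-342} = \left(-750\right) \left(- \frac{1}{342}\right) = \frac{125}{57}$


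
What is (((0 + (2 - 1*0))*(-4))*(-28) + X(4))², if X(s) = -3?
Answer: 48841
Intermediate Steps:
(((0 + (2 - 1*0))*(-4))*(-28) + X(4))² = (((0 + (2 - 1*0))*(-4))*(-28) - 3)² = (((0 + (2 + 0))*(-4))*(-28) - 3)² = (((0 + 2)*(-4))*(-28) - 3)² = ((2*(-4))*(-28) - 3)² = (-8*(-28) - 3)² = (224 - 3)² = 221² = 48841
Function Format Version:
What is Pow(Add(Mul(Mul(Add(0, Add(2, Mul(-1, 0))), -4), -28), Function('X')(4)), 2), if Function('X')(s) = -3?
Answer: 48841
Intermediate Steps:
Pow(Add(Mul(Mul(Add(0, Add(2, Mul(-1, 0))), -4), -28), Function('X')(4)), 2) = Pow(Add(Mul(Mul(Add(0, Add(2, Mul(-1, 0))), -4), -28), -3), 2) = Pow(Add(Mul(Mul(Add(0, Add(2, 0)), -4), -28), -3), 2) = Pow(Add(Mul(Mul(Add(0, 2), -4), -28), -3), 2) = Pow(Add(Mul(Mul(2, -4), -28), -3), 2) = Pow(Add(Mul(-8, -28), -3), 2) = Pow(Add(224, -3), 2) = Pow(221, 2) = 48841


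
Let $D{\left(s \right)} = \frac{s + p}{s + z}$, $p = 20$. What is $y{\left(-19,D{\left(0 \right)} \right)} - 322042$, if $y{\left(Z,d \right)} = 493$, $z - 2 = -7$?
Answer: $-321549$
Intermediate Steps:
$z = -5$ ($z = 2 - 7 = -5$)
$D{\left(s \right)} = \frac{20 + s}{-5 + s}$ ($D{\left(s \right)} = \frac{s + 20}{s - 5} = \frac{20 + s}{-5 + s}$)
$y{\left(-19,D{\left(0 \right)} \right)} - 322042 = 493 - 322042 = -321549$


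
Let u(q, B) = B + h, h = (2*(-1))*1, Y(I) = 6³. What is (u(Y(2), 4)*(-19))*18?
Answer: -684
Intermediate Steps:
Y(I) = 216
h = -2 (h = -2*1 = -2)
u(q, B) = -2 + B (u(q, B) = B - 2 = -2 + B)
(u(Y(2), 4)*(-19))*18 = ((-2 + 4)*(-19))*18 = (2*(-19))*18 = -38*18 = -684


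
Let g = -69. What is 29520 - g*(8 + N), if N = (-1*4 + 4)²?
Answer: 30072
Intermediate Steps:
N = 0 (N = (-4 + 4)² = 0² = 0)
29520 - g*(8 + N) = 29520 - (-69)*(8 + 0) = 29520 - (-69)*8 = 29520 - 1*(-552) = 29520 + 552 = 30072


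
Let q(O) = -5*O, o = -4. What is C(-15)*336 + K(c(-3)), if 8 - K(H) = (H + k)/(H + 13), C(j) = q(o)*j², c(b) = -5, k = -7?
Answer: 3024019/2 ≈ 1.5120e+6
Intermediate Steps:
C(j) = 20*j² (C(j) = (-5*(-4))*j² = 20*j²)
K(H) = 8 - (-7 + H)/(13 + H) (K(H) = 8 - (H - 7)/(H + 13) = 8 - (-7 + H)/(13 + H))
C(-15)*336 + K(c(-3)) = (20*(-15)²)*336 + (111 + 7*(-5))/(13 - 5) = (20*225)*336 + (111 - 35)/8 = 4500*336 + (⅛)*76 = 1512000 + 19/2 = 3024019/2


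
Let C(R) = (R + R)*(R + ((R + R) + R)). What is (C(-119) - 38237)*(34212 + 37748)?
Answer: 5400669960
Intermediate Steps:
C(R) = 8*R**2 (C(R) = (2*R)*(R + (2*R + R)) = (2*R)*(R + 3*R) = (2*R)*(4*R) = 8*R**2)
(C(-119) - 38237)*(34212 + 37748) = (8*(-119)**2 - 38237)*(34212 + 37748) = (8*14161 - 38237)*71960 = (113288 - 38237)*71960 = 75051*71960 = 5400669960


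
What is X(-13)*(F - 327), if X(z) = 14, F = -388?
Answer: -10010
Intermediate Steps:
X(-13)*(F - 327) = 14*(-388 - 327) = 14*(-715) = -10010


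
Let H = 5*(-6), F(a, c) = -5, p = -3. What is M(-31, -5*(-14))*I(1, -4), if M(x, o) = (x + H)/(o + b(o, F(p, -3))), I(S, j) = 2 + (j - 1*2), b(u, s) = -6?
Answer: 61/16 ≈ 3.8125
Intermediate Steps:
H = -30
I(S, j) = j (I(S, j) = 2 + (j - 2) = 2 + (-2 + j) = j)
M(x, o) = (-30 + x)/(-6 + o) (M(x, o) = (x - 30)/(o - 6) = (-30 + x)/(-6 + o))
M(-31, -5*(-14))*I(1, -4) = ((-30 - 31)/(-6 - 5*(-14)))*(-4) = (-61/(-6 + 70))*(-4) = (-61/64)*(-4) = ((1/64)*(-61))*(-4) = -61/64*(-4) = 61/16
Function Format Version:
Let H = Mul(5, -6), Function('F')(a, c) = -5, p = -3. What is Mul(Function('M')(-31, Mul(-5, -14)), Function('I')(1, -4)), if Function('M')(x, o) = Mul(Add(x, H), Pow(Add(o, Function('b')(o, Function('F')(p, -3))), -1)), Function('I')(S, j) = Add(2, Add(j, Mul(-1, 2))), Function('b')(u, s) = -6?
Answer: Rational(61, 16) ≈ 3.8125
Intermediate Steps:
H = -30
Function('I')(S, j) = j (Function('I')(S, j) = Add(2, Add(j, -2)) = Add(2, Add(-2, j)) = j)
Function('M')(x, o) = Mul(Pow(Add(-6, o), -1), Add(-30, x)) (Function('M')(x, o) = Mul(Add(x, -30), Pow(Add(o, -6), -1)) = Mul(Add(-30, x), Pow(Add(-6, o), -1)) = Mul(Pow(Add(-6, o), -1), Add(-30, x)))
Mul(Function('M')(-31, Mul(-5, -14)), Function('I')(1, -4)) = Mul(Mul(Pow(Add(-6, Mul(-5, -14)), -1), Add(-30, -31)), -4) = Mul(Mul(Pow(Add(-6, 70), -1), -61), -4) = Mul(Mul(Pow(64, -1), -61), -4) = Mul(Mul(Rational(1, 64), -61), -4) = Mul(Rational(-61, 64), -4) = Rational(61, 16)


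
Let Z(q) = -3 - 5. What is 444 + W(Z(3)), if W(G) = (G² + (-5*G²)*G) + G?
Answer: 3060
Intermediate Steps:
Z(q) = -8
W(G) = G + G² - 5*G³ (W(G) = (G² - 5*G³) + G = G + G² - 5*G³)
444 + W(Z(3)) = 444 - 8*(1 - 8 - 5*(-8)²) = 444 - 8*(1 - 8 - 5*64) = 444 - 8*(1 - 8 - 320) = 444 - 8*(-327) = 444 + 2616 = 3060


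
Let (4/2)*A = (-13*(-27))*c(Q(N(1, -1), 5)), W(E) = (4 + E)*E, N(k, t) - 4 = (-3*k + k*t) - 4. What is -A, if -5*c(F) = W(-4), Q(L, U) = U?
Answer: 0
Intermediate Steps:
N(k, t) = -3*k + k*t (N(k, t) = 4 + ((-3*k + k*t) - 4) = 4 + (-4 - 3*k + k*t) = -3*k + k*t)
W(E) = E*(4 + E)
c(F) = 0 (c(F) = -(-4)*(4 - 4)/5 = -(-4)*0/5 = -⅕*0 = 0)
A = 0 (A = (-13*(-27)*0)/2 = (351*0)/2 = (½)*0 = 0)
-A = -1*0 = 0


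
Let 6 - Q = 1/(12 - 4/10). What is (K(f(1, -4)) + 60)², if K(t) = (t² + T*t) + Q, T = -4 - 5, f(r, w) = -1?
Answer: 19386409/3364 ≈ 5762.9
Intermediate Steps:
Q = 343/58 (Q = 6 - 1/(12 - 4/10) = 6 - 1/(12 - 4*⅒) = 6 - 1/(12 - ⅖) = 6 - 1/58/5 = 6 - 1*5/58 = 6 - 5/58 = 343/58 ≈ 5.9138)
T = -9
K(t) = 343/58 + t² - 9*t (K(t) = (t² - 9*t) + 343/58 = 343/58 + t² - 9*t)
(K(f(1, -4)) + 60)² = ((343/58 + (-1)² - 9*(-1)) + 60)² = ((343/58 + 1 + 9) + 60)² = (923/58 + 60)² = (4403/58)² = 19386409/3364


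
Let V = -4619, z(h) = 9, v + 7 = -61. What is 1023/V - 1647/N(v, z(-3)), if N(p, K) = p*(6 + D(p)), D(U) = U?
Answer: -384531/628184 ≈ -0.61213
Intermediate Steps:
v = -68 (v = -7 - 61 = -68)
N(p, K) = p*(6 + p)
1023/V - 1647/N(v, z(-3)) = 1023/(-4619) - 1647*(-1/(68*(6 - 68))) = 1023*(-1/4619) - 1647/((-68*(-62))) = -33/149 - 1647/4216 = -384531/628184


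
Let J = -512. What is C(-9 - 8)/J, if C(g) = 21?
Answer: -21/512 ≈ -0.041016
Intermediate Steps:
C(-9 - 8)/J = 21/(-512) = 21*(-1/512) = -21/512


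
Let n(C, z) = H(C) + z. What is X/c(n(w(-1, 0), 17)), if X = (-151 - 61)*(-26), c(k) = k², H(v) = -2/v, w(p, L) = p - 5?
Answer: 477/26 ≈ 18.346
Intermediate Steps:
w(p, L) = -5 + p
n(C, z) = z - 2/C (n(C, z) = -2/C + z = z - 2/C)
X = 5512 (X = -212*(-26) = 5512)
X/c(n(w(-1, 0), 17)) = 5512/((17 - 2/(-5 - 1))²) = 5512/((17 - 2/(-6))²) = 5512/((17 - 2*(-⅙))²) = 5512/((17 + ⅓)²) = 5512/((52/3)²) = 5512/(2704/9) = 5512*(9/2704) = 477/26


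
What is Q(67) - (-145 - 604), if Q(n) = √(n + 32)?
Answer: 749 + 3*√11 ≈ 758.95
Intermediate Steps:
Q(n) = √(32 + n)
Q(67) - (-145 - 604) = √(32 + 67) - (-145 - 604) = √99 - 1*(-749) = 3*√11 + 749 = 749 + 3*√11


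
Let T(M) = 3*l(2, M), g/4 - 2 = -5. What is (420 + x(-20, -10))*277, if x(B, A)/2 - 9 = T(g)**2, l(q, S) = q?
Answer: 141270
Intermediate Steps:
g = -12 (g = 8 + 4*(-5) = 8 - 20 = -12)
T(M) = 6 (T(M) = 3*2 = 6)
x(B, A) = 90 (x(B, A) = 18 + 2*6**2 = 18 + 2*36 = 18 + 72 = 90)
(420 + x(-20, -10))*277 = (420 + 90)*277 = 510*277 = 141270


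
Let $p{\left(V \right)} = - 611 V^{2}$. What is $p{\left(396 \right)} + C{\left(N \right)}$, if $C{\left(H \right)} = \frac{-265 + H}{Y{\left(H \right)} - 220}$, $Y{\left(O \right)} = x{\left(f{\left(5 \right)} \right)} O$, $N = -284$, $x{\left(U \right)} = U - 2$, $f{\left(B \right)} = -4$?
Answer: $- \frac{142188831333}{1484} \approx -9.5815 \cdot 10^{7}$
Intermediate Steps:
$x{\left(U \right)} = -2 + U$
$Y{\left(O \right)} = - 6 O$ ($Y{\left(O \right)} = \left(-2 - 4\right) O = - 6 O$)
$C{\left(H \right)} = \frac{-265 + H}{-220 - 6 H}$ ($C{\left(H \right)} = \frac{-265 + H}{- 6 H - 220} = \frac{-265 + H}{-220 - 6 H}$)
$p{\left(396 \right)} + C{\left(N \right)} = - 611 \cdot 396^{2} + \frac{265 - -284}{2 \left(110 + 3 \left(-284\right)\right)} = \left(-611\right) 156816 + \frac{265 + 284}{2 \left(110 - 852\right)} = -95814576 + \frac{1}{2} \frac{1}{-742} \cdot 549 = -95814576 + \frac{1}{2} \left(- \frac{1}{742}\right) 549 = -95814576 - \frac{549}{1484} = - \frac{142188831333}{1484}$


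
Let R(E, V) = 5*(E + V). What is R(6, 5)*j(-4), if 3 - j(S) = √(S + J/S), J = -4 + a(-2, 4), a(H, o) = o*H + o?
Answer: 165 - 55*I*√2 ≈ 165.0 - 77.782*I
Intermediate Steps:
a(H, o) = o + H*o (a(H, o) = H*o + o = o + H*o)
J = -8 (J = -4 + 4*(1 - 2) = -4 + 4*(-1) = -4 - 4 = -8)
R(E, V) = 5*E + 5*V
j(S) = 3 - √(S - 8/S)
R(6, 5)*j(-4) = (5*6 + 5*5)*(3 - √(-4 - 8/(-4))) = (30 + 25)*(3 - √(-4 - 8*(-¼))) = 55*(3 - √(-4 + 2)) = 55*(3 - √(-2)) = 55*(3 - I*√2) = 165 - 55*I*√2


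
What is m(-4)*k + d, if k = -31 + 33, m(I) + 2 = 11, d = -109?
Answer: -91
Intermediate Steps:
m(I) = 9 (m(I) = -2 + 11 = 9)
k = 2
m(-4)*k + d = 9*2 - 109 = 18 - 109 = -91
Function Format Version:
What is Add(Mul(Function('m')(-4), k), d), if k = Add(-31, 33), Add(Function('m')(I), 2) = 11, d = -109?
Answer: -91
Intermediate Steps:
Function('m')(I) = 9 (Function('m')(I) = Add(-2, 11) = 9)
k = 2
Add(Mul(Function('m')(-4), k), d) = Add(Mul(9, 2), -109) = Add(18, -109) = -91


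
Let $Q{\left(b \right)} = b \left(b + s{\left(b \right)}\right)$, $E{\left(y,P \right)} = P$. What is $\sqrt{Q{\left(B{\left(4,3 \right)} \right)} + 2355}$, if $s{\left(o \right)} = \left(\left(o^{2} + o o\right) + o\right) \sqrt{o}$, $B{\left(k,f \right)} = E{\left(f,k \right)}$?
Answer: $\sqrt{2659} \approx 51.565$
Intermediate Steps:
$B{\left(k,f \right)} = k$
$s{\left(o \right)} = \sqrt{o} \left(o + 2 o^{2}\right)$ ($s{\left(o \right)} = \left(\left(o^{2} + o^{2}\right) + o\right) \sqrt{o} = \left(2 o^{2} + o\right) \sqrt{o} = \left(o + 2 o^{2}\right) \sqrt{o} = \sqrt{o} \left(o + 2 o^{2}\right)$)
$Q{\left(b \right)} = b \left(b + b^{\frac{3}{2}} \left(1 + 2 b\right)\right)$
$\sqrt{Q{\left(B{\left(4,3 \right)} \right)} + 2355} = \sqrt{4 \left(4 + 4^{\frac{3}{2}} \left(1 + 2 \cdot 4\right)\right) + 2355} = \sqrt{4 \left(4 + 8 \left(1 + 8\right)\right) + 2355} = \sqrt{4 \left(4 + 8 \cdot 9\right) + 2355} = \sqrt{4 \left(4 + 72\right) + 2355} = \sqrt{4 \cdot 76 + 2355} = \sqrt{304 + 2355} = \sqrt{2659}$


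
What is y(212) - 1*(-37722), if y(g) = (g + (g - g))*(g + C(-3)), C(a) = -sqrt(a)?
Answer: 82666 - 212*I*sqrt(3) ≈ 82666.0 - 367.19*I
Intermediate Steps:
y(g) = g*(g - I*sqrt(3)) (y(g) = (g + (g - g))*(g - sqrt(-3)) = (g + 0)*(g - I*sqrt(3)) = g*(g - I*sqrt(3)))
y(212) - 1*(-37722) = 212*(212 - I*sqrt(3)) - 1*(-37722) = (44944 - 212*I*sqrt(3)) + 37722 = 82666 - 212*I*sqrt(3)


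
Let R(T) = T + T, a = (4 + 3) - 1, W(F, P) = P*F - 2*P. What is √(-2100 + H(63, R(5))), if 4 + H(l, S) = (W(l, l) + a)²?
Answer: √14812697 ≈ 3848.7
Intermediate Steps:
W(F, P) = -2*P + F*P (W(F, P) = F*P - 2*P = -2*P + F*P)
a = 6 (a = 7 - 1 = 6)
R(T) = 2*T
H(l, S) = -4 + (6 + l*(-2 + l))² (H(l, S) = -4 + (l*(-2 + l) + 6)² = -4 + (6 + l*(-2 + l))²)
√(-2100 + H(63, R(5))) = √(-2100 + (-4 + (6 + 63*(-2 + 63))²)) = √(-2100 + (-4 + (6 + 63*61)²)) = √(-2100 + (-4 + (6 + 3843)²)) = √(-2100 + (-4 + 3849²)) = √(-2100 + (-4 + 14814801)) = √(-2100 + 14814797) = √14812697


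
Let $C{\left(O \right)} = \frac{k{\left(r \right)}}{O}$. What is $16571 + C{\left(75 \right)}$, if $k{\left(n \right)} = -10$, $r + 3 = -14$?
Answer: $\frac{248563}{15} \approx 16571.0$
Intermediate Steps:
$r = -17$ ($r = -3 - 14 = -17$)
$C{\left(O \right)} = - \frac{10}{O}$
$16571 + C{\left(75 \right)} = 16571 - \frac{10}{75} = 16571 - \frac{2}{15} = \frac{248563}{15}$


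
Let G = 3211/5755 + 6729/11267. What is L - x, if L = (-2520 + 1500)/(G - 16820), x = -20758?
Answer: 5659480539800111/272640138992 ≈ 20758.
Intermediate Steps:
G = 74903732/64841585 (G = 3211*(1/5755) + 6729*(1/11267) = 3211/5755 + 6729/11267 = 74903732/64841585 ≈ 1.1552)
L = 16534604175/272640138992 (L = (-2520 + 1500)/(74903732/64841585 - 16820) = -1020/(-1090560555968/64841585) = -1020*(-64841585/1090560555968) = 16534604175/272640138992 ≈ 0.060646)
L - x = 16534604175/272640138992 - 1*(-20758) = 16534604175/272640138992 + 20758 = 5659480539800111/272640138992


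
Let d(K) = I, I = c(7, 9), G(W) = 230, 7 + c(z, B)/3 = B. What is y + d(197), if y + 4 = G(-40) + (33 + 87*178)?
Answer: 15751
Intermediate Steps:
c(z, B) = -21 + 3*B
I = 6 (I = -21 + 3*9 = -21 + 27 = 6)
d(K) = 6
y = 15745 (y = -4 + (230 + (33 + 87*178)) = -4 + (230 + (33 + 15486)) = -4 + (230 + 15519) = -4 + 15749 = 15745)
y + d(197) = 15745 + 6 = 15751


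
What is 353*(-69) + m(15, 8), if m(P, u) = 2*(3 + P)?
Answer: -24321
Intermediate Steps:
m(P, u) = 6 + 2*P
353*(-69) + m(15, 8) = 353*(-69) + (6 + 2*15) = -24357 + (6 + 30) = -24357 + 36 = -24321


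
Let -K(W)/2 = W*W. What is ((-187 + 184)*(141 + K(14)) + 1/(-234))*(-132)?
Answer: -3876422/39 ≈ -99395.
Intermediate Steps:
K(W) = -2*W² (K(W) = -2*W*W = -2*W²)
((-187 + 184)*(141 + K(14)) + 1/(-234))*(-132) = ((-187 + 184)*(141 - 2*14²) + 1/(-234))*(-132) = (-3*(141 - 2*196) - 1/234)*(-132) = (-3*(141 - 392) - 1/234)*(-132) = (-3*(-251) - 1/234)*(-132) = (753 - 1/234)*(-132) = (176201/234)*(-132) = -3876422/39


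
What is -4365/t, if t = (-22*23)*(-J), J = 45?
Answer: -97/506 ≈ -0.19170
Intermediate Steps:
t = 22770 (t = (-22*23)*(-1*45) = -506*(-45) = 22770)
-4365/t = -4365/22770 = -4365*1/22770 = -97/506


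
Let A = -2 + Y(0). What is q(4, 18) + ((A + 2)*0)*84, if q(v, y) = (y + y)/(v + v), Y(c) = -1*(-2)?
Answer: 9/2 ≈ 4.5000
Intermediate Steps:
Y(c) = 2
q(v, y) = y/v (q(v, y) = (2*y)/((2*v)) = (2*y)*(1/(2*v)) = y/v)
A = 0 (A = -2 + 2 = 0)
q(4, 18) + ((A + 2)*0)*84 = 18/4 + ((0 + 2)*0)*84 = 18*(¼) + (2*0)*84 = 9/2 + 0*84 = 9/2 + 0 = 9/2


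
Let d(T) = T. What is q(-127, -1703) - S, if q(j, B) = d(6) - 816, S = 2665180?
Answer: -2665990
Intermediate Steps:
q(j, B) = -810 (q(j, B) = 6 - 816 = -810)
q(-127, -1703) - S = -810 - 1*2665180 = -810 - 2665180 = -2665990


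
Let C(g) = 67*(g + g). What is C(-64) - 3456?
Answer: -12032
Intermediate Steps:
C(g) = 134*g (C(g) = 67*(2*g) = 134*g)
C(-64) - 3456 = 134*(-64) - 3456 = -8576 - 3456 = -12032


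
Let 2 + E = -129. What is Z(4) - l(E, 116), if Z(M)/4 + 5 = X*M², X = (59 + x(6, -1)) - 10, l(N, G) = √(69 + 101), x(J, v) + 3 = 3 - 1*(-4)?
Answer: 3372 - √170 ≈ 3359.0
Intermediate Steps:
x(J, v) = 4 (x(J, v) = -3 + (3 - 1*(-4)) = -3 + (3 + 4) = -3 + 7 = 4)
E = -131 (E = -2 - 129 = -131)
l(N, G) = √170
X = 53 (X = (59 + 4) - 10 = 63 - 10 = 53)
Z(M) = -20 + 212*M² (Z(M) = -20 + 4*(53*M²) = -20 + 212*M²)
Z(4) - l(E, 116) = (-20 + 212*4²) - √170 = (-20 + 212*16) - √170 = (-20 + 3392) - √170 = 3372 - √170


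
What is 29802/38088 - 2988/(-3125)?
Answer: 34489699/19837500 ≈ 1.7386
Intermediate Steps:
29802/38088 - 2988/(-3125) = 29802*(1/38088) - 2988*(-1/3125) = 4967/6348 + 2988/3125 = 34489699/19837500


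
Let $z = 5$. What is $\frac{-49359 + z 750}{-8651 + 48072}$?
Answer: $- \frac{45609}{39421} \approx -1.157$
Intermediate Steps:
$\frac{-49359 + z 750}{-8651 + 48072} = \frac{-49359 + 5 \cdot 750}{-8651 + 48072} = \frac{-49359 + 3750}{39421} = \left(-45609\right) \frac{1}{39421} = - \frac{45609}{39421}$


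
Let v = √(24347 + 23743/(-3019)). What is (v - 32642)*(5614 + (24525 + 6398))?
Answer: -1192640754 + 182685*√8873426686/3019 ≈ -1.1869e+9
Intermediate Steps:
v = 5*√8873426686/3019 (v = √(24347 + 23743*(-1/3019)) = √(24347 - 23743/3019) = √(73479850/3019) = 5*√8873426686/3019 ≈ 156.01)
(v - 32642)*(5614 + (24525 + 6398)) = (5*√8873426686/3019 - 32642)*(5614 + (24525 + 6398)) = (-32642 + 5*√8873426686/3019)*(5614 + 30923) = (-32642 + 5*√8873426686/3019)*36537 = -1192640754 + 182685*√8873426686/3019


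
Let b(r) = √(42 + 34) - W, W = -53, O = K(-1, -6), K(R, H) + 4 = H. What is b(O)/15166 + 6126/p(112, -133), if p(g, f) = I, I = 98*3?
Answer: 15487083/743134 + √19/7583 ≈ 20.841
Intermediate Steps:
K(R, H) = -4 + H
I = 294
O = -10 (O = -4 - 6 = -10)
p(g, f) = 294
b(r) = 53 + 2*√19 (b(r) = √(42 + 34) - 1*(-53) = √76 + 53 = 2*√19 + 53 = 53 + 2*√19)
b(O)/15166 + 6126/p(112, -133) = (53 + 2*√19)/15166 + 6126/294 = (53 + 2*√19)*(1/15166) + 6126*(1/294) = (53/15166 + √19/7583) + 1021/49 = 15487083/743134 + √19/7583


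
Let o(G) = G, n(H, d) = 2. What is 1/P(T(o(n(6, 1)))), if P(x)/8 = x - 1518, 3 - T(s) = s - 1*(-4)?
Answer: -1/12168 ≈ -8.2183e-5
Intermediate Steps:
T(s) = -1 - s (T(s) = 3 - (s - 1*(-4)) = 3 - (s + 4) = 3 - (4 + s) = 3 + (-4 - s) = -1 - s)
P(x) = -12144 + 8*x (P(x) = 8*(x - 1518) = 8*(-1518 + x) = -12144 + 8*x)
1/P(T(o(n(6, 1)))) = 1/(-12144 + 8*(-1 - 1*2)) = 1/(-12144 + 8*(-1 - 2)) = 1/(-12144 + 8*(-3)) = 1/(-12144 - 24) = 1/(-12168) = -1/12168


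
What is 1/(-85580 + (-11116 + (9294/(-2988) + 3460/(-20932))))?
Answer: -2606034/252001600351 ≈ -1.0341e-5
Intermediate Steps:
1/(-85580 + (-11116 + (9294/(-2988) + 3460/(-20932)))) = 1/(-85580 + (-11116 + (9294*(-1/2988) + 3460*(-1/20932)))) = 1/(-85580 + (-11116 + (-1549/498 - 865/5233))) = 1/(-85580 + (-11116 - 8536687/2606034)) = 1/(-85580 - 28977210631/2606034) = 1/(-252001600351/2606034) = -2606034/252001600351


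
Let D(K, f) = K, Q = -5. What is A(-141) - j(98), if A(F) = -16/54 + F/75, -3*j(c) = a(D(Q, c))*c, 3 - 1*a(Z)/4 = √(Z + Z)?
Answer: 263131/675 - 392*I*√10/3 ≈ 389.82 - 413.2*I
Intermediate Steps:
a(Z) = 12 - 4*√2*√Z (a(Z) = 12 - 4*√(Z + Z) = 12 - 4*√2*√Z)
j(c) = -c*(12 - 4*I*√10)/3 (j(c) = -(12 - 4*√2*√(-5))*c/3 = -(12 - 4*√2*I*√5)*c/3 = -(12 - 4*I*√10)*c/3 = -c*(12 - 4*I*√10)/3)
A(F) = -8/27 + F/75 (A(F) = -16*1/54 + F*(1/75) = -8/27 + F/75)
A(-141) - j(98) = (-8/27 + (1/75)*(-141)) - 4*98*(-3 + I*√10)/3 = (-8/27 - 47/25) - (-392 + 392*I*√10/3) = -1469/675 + (392 - 392*I*√10/3) = 263131/675 - 392*I*√10/3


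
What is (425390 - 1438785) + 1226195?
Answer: 212800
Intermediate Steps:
(425390 - 1438785) + 1226195 = -1013395 + 1226195 = 212800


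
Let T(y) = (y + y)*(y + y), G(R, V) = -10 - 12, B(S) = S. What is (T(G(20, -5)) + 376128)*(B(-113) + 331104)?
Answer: 125135781424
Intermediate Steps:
G(R, V) = -22
T(y) = 4*y² (T(y) = (2*y)*(2*y) = 4*y²)
(T(G(20, -5)) + 376128)*(B(-113) + 331104) = (4*(-22)² + 376128)*(-113 + 331104) = (4*484 + 376128)*330991 = (1936 + 376128)*330991 = 378064*330991 = 125135781424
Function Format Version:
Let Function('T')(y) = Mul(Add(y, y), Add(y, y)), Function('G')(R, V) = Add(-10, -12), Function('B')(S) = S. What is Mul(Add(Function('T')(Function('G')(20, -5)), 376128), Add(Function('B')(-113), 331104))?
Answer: 125135781424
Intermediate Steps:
Function('G')(R, V) = -22
Function('T')(y) = Mul(4, Pow(y, 2)) (Function('T')(y) = Mul(Mul(2, y), Mul(2, y)) = Mul(4, Pow(y, 2)))
Mul(Add(Function('T')(Function('G')(20, -5)), 376128), Add(Function('B')(-113), 331104)) = Mul(Add(Mul(4, Pow(-22, 2)), 376128), Add(-113, 331104)) = Mul(Add(Mul(4, 484), 376128), 330991) = Mul(Add(1936, 376128), 330991) = Mul(378064, 330991) = 125135781424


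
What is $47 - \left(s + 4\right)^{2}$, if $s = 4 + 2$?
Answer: $-53$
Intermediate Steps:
$s = 6$
$47 - \left(s + 4\right)^{2} = 47 - \left(6 + 4\right)^{2} = 47 - 10^{2} = 47 - 100 = -53$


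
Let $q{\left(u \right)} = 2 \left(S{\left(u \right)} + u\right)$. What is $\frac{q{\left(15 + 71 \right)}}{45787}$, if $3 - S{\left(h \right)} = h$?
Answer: $\frac{6}{45787} \approx 0.00013104$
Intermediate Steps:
$S{\left(h \right)} = 3 - h$
$q{\left(u \right)} = 6$ ($q{\left(u \right)} = 2 \left(\left(3 - u\right) + u\right) = 2 \cdot 3 = 6$)
$\frac{q{\left(15 + 71 \right)}}{45787} = \frac{6}{45787}$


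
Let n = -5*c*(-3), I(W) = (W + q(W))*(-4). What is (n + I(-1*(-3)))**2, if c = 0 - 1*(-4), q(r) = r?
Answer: 1296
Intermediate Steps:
c = 4 (c = 0 + 4 = 4)
I(W) = -8*W (I(W) = (W + W)*(-4) = (2*W)*(-4) = -8*W)
n = 60 (n = -5*4*(-3) = -20*(-3) = 60)
(n + I(-1*(-3)))**2 = (60 - (-8)*(-3))**2 = (60 - 8*3)**2 = (60 - 24)**2 = 36**2 = 1296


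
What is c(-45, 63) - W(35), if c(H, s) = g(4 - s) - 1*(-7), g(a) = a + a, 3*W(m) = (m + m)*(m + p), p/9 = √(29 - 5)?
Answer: -2783/3 - 420*√6 ≈ -1956.5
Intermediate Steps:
p = 18*√6 (p = 9*√(29 - 5) = 9*√24 = 9*(2*√6) = 18*√6 ≈ 44.091)
W(m) = 2*m*(m + 18*√6)/3 (W(m) = ((m + m)*(m + 18*√6))/3 = ((2*m)*(m + 18*√6))/3 = (2*m*(m + 18*√6))/3 = 2*m*(m + 18*√6)/3)
g(a) = 2*a
c(H, s) = 15 - 2*s (c(H, s) = 2*(4 - s) - 1*(-7) = (8 - 2*s) + 7 = 15 - 2*s)
c(-45, 63) - W(35) = (15 - 2*63) - 2*35*(35 + 18*√6)/3 = (15 - 126) - (2450/3 + 420*√6) = -111 + (-2450/3 - 420*√6) = -2783/3 - 420*√6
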